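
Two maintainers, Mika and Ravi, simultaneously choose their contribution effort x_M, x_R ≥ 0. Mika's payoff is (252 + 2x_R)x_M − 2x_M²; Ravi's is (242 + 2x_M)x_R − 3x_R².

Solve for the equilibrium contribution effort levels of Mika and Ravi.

99.8, 73.6

Expanding Mika's payoff: 252x_M + 2x_Rx_M − 2x_M².
∂π/∂x_M = 252 + 2x_R − 4x_M = 0, so x_M = 63 + 0.5x_R.
Likewise for Ravi: x_R = 121/3 + (1/3)x_M.
Plugging x_R into Mika's best response: x_M = 63 + 0.5(121/3 + (1/3)x_M) ⇒ (5/6)x_M = 499/6, so x_M = 99.8.
Then x_R = 121/3 + (1/3)·99.8 = 73.6.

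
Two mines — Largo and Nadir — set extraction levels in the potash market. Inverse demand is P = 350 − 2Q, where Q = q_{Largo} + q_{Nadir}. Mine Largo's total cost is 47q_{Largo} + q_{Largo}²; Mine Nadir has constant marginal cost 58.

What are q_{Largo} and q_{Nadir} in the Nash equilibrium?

31.4, 57.3

Mine Largo's profit: π = q_{Largo}(350 − 2(q_{Largo} + q_{Nadir})) − 47q_{Largo} − q_{Largo}².
∂π/∂q_{Largo} = 303 − 6q_{Largo} − 2q_{Nadir} = 0, so q_{Largo} = 50.5 − (1/3)q_{Nadir}.
For Nadir: ∂π/∂q_{Nadir} = 292 − 4q_{Nadir} − 2q_{Largo} = 0 ⇒ q_{Nadir} = 73 − 0.5q_{Largo}.
Plugging q_{Nadir} into Largo's best response: q_{Largo} = 50.5 − (1/3)(73 − 0.5q_{Largo}) ⇒ (5/6)q_{Largo} = 157/6, so q_{Largo} = 31.4.
Then q_{Nadir} = 73 − 0.5·31.4 = 57.3.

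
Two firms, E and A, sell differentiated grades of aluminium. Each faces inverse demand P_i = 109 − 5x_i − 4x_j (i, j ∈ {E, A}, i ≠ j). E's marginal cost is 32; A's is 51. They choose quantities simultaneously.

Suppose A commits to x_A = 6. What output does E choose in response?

5.3

Firm E's profit: π = x_E(109 − 5x_E − 4x_A) − 32x_E.
∂π/∂x_E = 77 − 10x_E − 4x_A = 0 ⇒ x_E = 7.7 − 0.4x_A.
At x_A = 6: x_E = 7.7 − 0.4·6 = 5.3.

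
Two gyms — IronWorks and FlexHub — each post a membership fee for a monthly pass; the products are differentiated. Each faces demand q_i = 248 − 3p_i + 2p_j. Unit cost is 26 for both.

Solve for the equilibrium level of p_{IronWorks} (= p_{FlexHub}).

IronWorks's profit: π = (p_{IronWorks} − 26)(248 − 3p_{IronWorks} + 2p_{FlexHub}).
∂π/∂p_{IronWorks} = 326 − 6p_{IronWorks} + 2p_{FlexHub} = 0 ⇒ p_{IronWorks} = 163/3 + (1/3)p_{FlexHub}.
By symmetry p_{FlexHub} = p_{IronWorks}; substituting into the reaction function, (2/3)p_{IronWorks} = 163/3 and p_{IronWorks} = 81.5.

81.5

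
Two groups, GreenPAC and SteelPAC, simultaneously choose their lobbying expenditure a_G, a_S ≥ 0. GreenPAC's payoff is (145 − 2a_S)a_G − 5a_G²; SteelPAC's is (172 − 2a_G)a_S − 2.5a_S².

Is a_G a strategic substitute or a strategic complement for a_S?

strategic substitutes

Expanding GreenPAC's payoff: 145a_G − 2a_Sa_G − 5a_G².
∂π/∂a_G = 145 − 2a_S − 10a_G = 0, so a_G = 14.5 − 0.2a_S.
The best-response slope da_G/da_S = −0.2 < 0: the reaction function is downward-sloping, so the choices are strategic substitutes.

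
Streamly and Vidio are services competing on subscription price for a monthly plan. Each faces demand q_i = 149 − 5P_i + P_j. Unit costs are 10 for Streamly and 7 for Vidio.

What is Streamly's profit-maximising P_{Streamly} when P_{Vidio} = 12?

21.1

Streamly's profit: π = (P_{Streamly} − 10)(149 − 5P_{Streamly} + P_{Vidio}).
∂π/∂P_{Streamly} = 199 − 10P_{Streamly} + P_{Vidio} = 0 ⇒ P_{Streamly} = 19.9 + 0.1P_{Vidio}.
At P_{Vidio} = 12: P_{Streamly} = 19.9 + 0.1·12 = 21.1.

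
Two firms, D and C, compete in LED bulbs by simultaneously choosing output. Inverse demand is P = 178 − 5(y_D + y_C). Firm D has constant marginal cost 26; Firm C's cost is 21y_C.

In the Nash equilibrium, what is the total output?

20.6

Firm D's profit: π = y_D(178 − 5(y_D + y_C)) − 26y_D.
∂π/∂y_D = 152 − 10y_D − 5y_C = 0, so y_D = 15.2 − 0.5y_C.
By the same steps for C: y_C = 15.7 − 0.5y_D.
Plugging y_C into D's best response: y_D = 15.2 − 0.5(15.7 − 0.5y_D) ⇒ 0.75y_D = 7.35, so y_D = 9.8.
Then y_C = 15.7 − 0.5·9.8 = 10.8.
Total output: 9.8 + 10.8 = 20.6.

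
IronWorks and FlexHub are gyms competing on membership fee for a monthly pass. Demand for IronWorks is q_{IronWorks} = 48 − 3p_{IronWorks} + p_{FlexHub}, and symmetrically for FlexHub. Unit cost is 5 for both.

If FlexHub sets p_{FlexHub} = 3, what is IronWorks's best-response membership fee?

IronWorks's profit: π = (p_{IronWorks} − 5)(48 − 3p_{IronWorks} + p_{FlexHub}).
∂π/∂p_{IronWorks} = 63 − 6p_{IronWorks} + p_{FlexHub} = 0 ⇒ p_{IronWorks} = 10.5 + (1/6)p_{FlexHub}.
At p_{FlexHub} = 3: p_{IronWorks} = 10.5 + (1/6)·3 = 11.

11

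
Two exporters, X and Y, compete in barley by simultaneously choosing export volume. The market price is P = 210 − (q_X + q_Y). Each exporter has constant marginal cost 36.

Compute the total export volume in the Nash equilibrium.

Exporter X's profit: π = q_X(210 − (q_X + q_Y)) − 36q_X.
∂π/∂q_X = 174 − 2q_X − q_Y = 0, so q_X = 87 − 0.5q_Y.
Setting q_X = q_Y in the reaction function: q_X = 87 − 0.5q_X, so q_X = 87 / 1.5 = 58.
Total export volume: 58 + 58 = 116.

116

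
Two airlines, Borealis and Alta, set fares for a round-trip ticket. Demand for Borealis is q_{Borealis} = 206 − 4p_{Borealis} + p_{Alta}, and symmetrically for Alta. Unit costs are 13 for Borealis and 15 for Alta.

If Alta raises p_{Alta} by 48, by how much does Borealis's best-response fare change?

6

Borealis's profit: π = (p_{Borealis} − 13)(206 − 4p_{Borealis} + p_{Alta}).
∂π/∂p_{Borealis} = 258 − 8p_{Borealis} + p_{Alta} = 0 ⇒ p_{Borealis} = 32.25 + 0.125p_{Alta}.
The reaction-function slope is 0.125, so a 48-unit rise in p_{Alta} moves p_{Borealis} by 0.125 × 48 = 6. Borealis's best response rises — the actions are strategic complements.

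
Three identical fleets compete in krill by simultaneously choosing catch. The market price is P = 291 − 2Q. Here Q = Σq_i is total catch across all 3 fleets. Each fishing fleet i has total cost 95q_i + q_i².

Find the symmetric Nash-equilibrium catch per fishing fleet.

19.6

A representative fishing fleet's profit is π_i = q_i(291 − 2Q) − 95q_i − q_i², with Q = q_i + Σ_{j≠i} q_j.
First-order condition: 196 − 6q_i − 2Σ_{j≠i} q_j = 0.
With identical fishing fleets, set every q_j = q: then 196 − 6q − 4q = 0, i.e. q = 196/10 = 19.6.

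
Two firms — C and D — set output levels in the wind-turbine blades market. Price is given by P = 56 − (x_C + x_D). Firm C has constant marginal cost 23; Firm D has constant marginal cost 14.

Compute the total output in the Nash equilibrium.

Firm C's profit: π = x_C(56 − (x_C + x_D)) − 23x_C.
∂π/∂x_C = 33 − 2x_C − x_D = 0, so x_C = 16.5 − 0.5x_D.
By the same steps for D: x_D = 21 − 0.5x_C.
Substituting the second reaction function into the first: x_C = 16.5 − 0.5(21 − 0.5x_C), which gives 0.75x_C = 6 ⇒ x_C = 8.
Then x_D = 21 − 0.5·8 = 17.
Total output: 8 + 17 = 25.

25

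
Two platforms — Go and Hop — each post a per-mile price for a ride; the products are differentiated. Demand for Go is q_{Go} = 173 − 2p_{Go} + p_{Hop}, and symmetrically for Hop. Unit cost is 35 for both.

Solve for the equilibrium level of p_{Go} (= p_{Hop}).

81

Go's profit: π = (p_{Go} − 35)(173 − 2p_{Go} + p_{Hop}).
∂π/∂p_{Go} = 243 − 4p_{Go} + p_{Hop} = 0 ⇒ p_{Go} = 60.75 + 0.25p_{Hop}.
The game is symmetric, so in equilibrium p_{Hop} = p_{Go}: the reaction function gives 0.75p_{Go} = 60.75, hence p_{Go} = 81.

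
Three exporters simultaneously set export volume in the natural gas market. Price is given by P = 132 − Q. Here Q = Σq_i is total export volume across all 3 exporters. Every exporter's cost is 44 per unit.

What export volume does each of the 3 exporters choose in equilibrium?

A representative exporter's profit is π_i = q_i(132 − Q) − 44q_i, with Q = q_i + Σ_{j≠i} q_j.
First-order condition: 88 − 2q_i − Σ_{j≠i} q_j = 0.
With identical exporters, set every q_j = q: then 88 − 2q − 2q = 0, i.e. q = 88/4 = 22.

22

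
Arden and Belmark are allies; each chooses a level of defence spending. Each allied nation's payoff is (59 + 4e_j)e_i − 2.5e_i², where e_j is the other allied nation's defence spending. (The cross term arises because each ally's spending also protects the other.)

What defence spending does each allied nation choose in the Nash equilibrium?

Arden's payoff is (59 + 4e_B)e_A − 2.5e_A².
∂π/∂e_A = 59 + 4e_B − 5e_A = 0, so e_A = 11.8 + 0.8e_B.
The game is symmetric, so in equilibrium e_B = e_A: the reaction function gives 0.2e_A = 11.8, hence e_A = 59.

59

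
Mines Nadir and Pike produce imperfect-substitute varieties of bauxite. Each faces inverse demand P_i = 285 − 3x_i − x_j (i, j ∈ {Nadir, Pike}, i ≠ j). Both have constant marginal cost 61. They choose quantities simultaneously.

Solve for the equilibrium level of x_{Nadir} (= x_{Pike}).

32

Mine Nadir's profit: π = x_{Nadir}(285 − 3x_{Nadir} − x_{Pike}) − 61x_{Nadir}.
∂π/∂x_{Nadir} = 224 − 6x_{Nadir} − x_{Pike} = 0 ⇒ x_{Nadir} = 112/3 − (1/6)x_{Pike}.
The game is symmetric, so in equilibrium x_{Pike} = x_{Nadir}: the reaction function gives (7/6)x_{Nadir} = 112/3, hence x_{Nadir} = 32.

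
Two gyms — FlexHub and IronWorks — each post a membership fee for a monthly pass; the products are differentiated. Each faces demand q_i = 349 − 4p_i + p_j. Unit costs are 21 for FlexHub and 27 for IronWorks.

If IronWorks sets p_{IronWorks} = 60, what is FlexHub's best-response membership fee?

FlexHub's profit: π = (p_{FlexHub} − 21)(349 − 4p_{FlexHub} + p_{IronWorks}).
∂π/∂p_{FlexHub} = 433 − 8p_{FlexHub} + p_{IronWorks} = 0 ⇒ p_{FlexHub} = 54.125 + 0.125p_{IronWorks}.
At p_{IronWorks} = 60: p_{FlexHub} = 54.125 + 0.125·60 = 61.625.

61.625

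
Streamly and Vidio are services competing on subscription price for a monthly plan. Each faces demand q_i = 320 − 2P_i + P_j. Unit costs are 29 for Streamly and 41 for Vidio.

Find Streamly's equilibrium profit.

Streamly's profit: π = (P_{Streamly} − 29)(320 − 2P_{Streamly} + P_{Vidio}).
∂π/∂P_{Streamly} = 378 − 4P_{Streamly} + P_{Vidio} = 0 ⇒ P_{Streamly} = 94.5 + 0.25P_{Vidio}.
Similarly P_{Vidio} = 100.5 + 0.25P_{Streamly}.
Plugging P_{Vidio} into Streamly's best response: P_{Streamly} = 94.5 + 0.25(100.5 + 0.25P_{Streamly}) ⇒ 0.9375P_{Streamly} = 119.625, so P_{Streamly} = 127.6.
Then P_{Vidio} = 100.5 + 0.25·127.6 = 132.4.
q_{Streamly} = 320 − 2·127.6 + 132.4 = 197.2.
Profit = (127.6 − 29)·197.2 = 19443.92.

19443.92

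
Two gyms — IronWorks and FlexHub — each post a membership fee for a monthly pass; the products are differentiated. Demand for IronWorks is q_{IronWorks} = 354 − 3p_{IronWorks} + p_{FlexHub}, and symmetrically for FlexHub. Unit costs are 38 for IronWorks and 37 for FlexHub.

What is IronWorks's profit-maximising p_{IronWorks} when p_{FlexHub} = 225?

115.5

IronWorks's profit: π = (p_{IronWorks} − 38)(354 − 3p_{IronWorks} + p_{FlexHub}).
∂π/∂p_{IronWorks} = 468 − 6p_{IronWorks} + p_{FlexHub} = 0 ⇒ p_{IronWorks} = 78 + (1/6)p_{FlexHub}.
At p_{FlexHub} = 225: p_{IronWorks} = 78 + (1/6)·225 = 115.5.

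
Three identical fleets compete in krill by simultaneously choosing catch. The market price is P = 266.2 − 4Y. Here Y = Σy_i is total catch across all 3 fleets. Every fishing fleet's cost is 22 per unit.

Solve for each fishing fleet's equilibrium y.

15.2625

A representative fishing fleet's profit is π_i = y_i(266.2 − 4Y) − 22y_i, with Y = y_i + Σ_{j≠i} y_j.
First-order condition: 244.2 − 8y_i − 4Σ_{j≠i} y_j = 0.
Imposing symmetry (y_j = y for all j) turns Σ_{j≠i} y_j into 2y, so 244.2 = 16y and y = 15.2625.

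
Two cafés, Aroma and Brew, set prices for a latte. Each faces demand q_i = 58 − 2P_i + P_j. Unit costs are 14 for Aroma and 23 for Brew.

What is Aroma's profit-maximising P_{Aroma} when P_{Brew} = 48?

Aroma's profit: π = (P_{Aroma} − 14)(58 − 2P_{Aroma} + P_{Brew}).
∂π/∂P_{Aroma} = 86 − 4P_{Aroma} + P_{Brew} = 0 ⇒ P_{Aroma} = 21.5 + 0.25P_{Brew}.
At P_{Brew} = 48: P_{Aroma} = 21.5 + 0.25·48 = 33.5.

33.5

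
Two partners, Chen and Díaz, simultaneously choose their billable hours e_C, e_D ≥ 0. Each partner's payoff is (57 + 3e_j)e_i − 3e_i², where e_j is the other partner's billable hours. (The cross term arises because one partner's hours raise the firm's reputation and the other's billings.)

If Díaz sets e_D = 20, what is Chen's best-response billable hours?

19.5

Chen's payoff is (57 + 3e_D)e_C − 3e_C².
∂π/∂e_C = 57 + 3e_D − 6e_C = 0, so e_C = 9.5 + 0.5e_D.
At e_D = 20: e_C = 9.5 + 0.5·20 = 19.5.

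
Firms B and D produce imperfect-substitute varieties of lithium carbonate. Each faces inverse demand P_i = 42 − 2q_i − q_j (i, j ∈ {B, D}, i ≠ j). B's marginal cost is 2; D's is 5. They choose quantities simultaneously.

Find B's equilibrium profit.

134.48

Firm B's profit: π = q_B(42 − 2q_B − q_D) − 2q_B.
∂π/∂q_B = 40 − 4q_B − q_D = 0 ⇒ q_B = 10 − 0.25q_D.
Similarly q_D = 9.25 − 0.25q_B.
Solving the two reaction functions simultaneously: (1 − (−0.25)(−0.25))q_B = 10 − 0.25·9.25, so 0.9375q_B = 7.6875 and q_B = 8.2.
Then q_D = 9.25 − 0.25·8.2 = 7.2.
P_B = 42 − 2·8.2 − 7.2 = 18.4.
Profit = (18.4 − 2)·8.2 = 134.48.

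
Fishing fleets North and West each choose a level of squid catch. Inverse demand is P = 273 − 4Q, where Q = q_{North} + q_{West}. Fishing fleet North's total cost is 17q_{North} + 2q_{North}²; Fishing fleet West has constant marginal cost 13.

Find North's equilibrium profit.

952.56

Fishing fleet North's profit: π = q_{North}(273 − 4(q_{North} + q_{West})) − 17q_{North} − 2q_{North}².
∂π/∂q_{North} = 256 − 12q_{North} − 4q_{West} = 0, so q_{North} = 64/3 − (1/3)q_{West}.
For West: ∂π/∂q_{West} = 260 − 8q_{West} − 4q_{North} = 0 ⇒ q_{West} = 32.5 − 0.5q_{North}.
Substituting the second reaction function into the first: q_{North} = 64/3 − (1/3)(32.5 − 0.5q_{North}), which gives (5/6)q_{North} = 10.5 ⇒ q_{North} = 12.6.
Then q_{West} = 32.5 − 0.5·12.6 = 26.2.
Price P = 273 − 4·38.8 = 117.8.
North's profit: (117.8 − 17)·12.6 − 2(12.6)² = 952.56.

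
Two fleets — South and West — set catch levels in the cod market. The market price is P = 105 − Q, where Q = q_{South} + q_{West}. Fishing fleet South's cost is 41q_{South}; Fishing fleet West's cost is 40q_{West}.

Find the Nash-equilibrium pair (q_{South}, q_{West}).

21, 22

Fishing fleet South's profit: π = q_{South}(105 − (q_{South} + q_{West})) − 41q_{South}.
∂π/∂q_{South} = 64 − 2q_{South} − q_{West} = 0, so q_{South} = 32 − 0.5q_{West}.
By the same steps for West: q_{West} = 32.5 − 0.5q_{South}.
Substituting the second reaction function into the first: q_{South} = 32 − 0.5(32.5 − 0.5q_{South}), which gives 0.75q_{South} = 15.75 ⇒ q_{South} = 21.
Then q_{West} = 32.5 − 0.5·21 = 22.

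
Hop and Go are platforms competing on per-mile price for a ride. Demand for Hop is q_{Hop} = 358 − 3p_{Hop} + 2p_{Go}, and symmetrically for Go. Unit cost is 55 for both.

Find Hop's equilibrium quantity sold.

Hop's profit: π = (p_{Hop} − 55)(358 − 3p_{Hop} + 2p_{Go}).
∂π/∂p_{Hop} = 523 − 6p_{Hop} + 2p_{Go} = 0 ⇒ p_{Hop} = 523/6 + (1/3)p_{Go}.
Setting p_{Hop} = p_{Go} in the reaction function: p_{Hop} = 523/6 + (1/3)p_{Hop}, so p_{Hop} = (523/6) / (2/3) = 130.75.
q_{Hop} = 358 − 3·130.75 + 2·130.75 = 227.25.

227.25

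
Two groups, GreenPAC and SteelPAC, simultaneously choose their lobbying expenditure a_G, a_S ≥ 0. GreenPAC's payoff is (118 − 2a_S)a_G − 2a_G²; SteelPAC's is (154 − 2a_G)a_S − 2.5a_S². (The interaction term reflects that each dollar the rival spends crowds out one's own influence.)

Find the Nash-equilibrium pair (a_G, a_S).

17.625, 23.75

Expanding GreenPAC's payoff: 118a_G − 2a_Sa_G − 2a_G².
∂π/∂a_G = 118 − 2a_S − 4a_G = 0, so a_G = 29.5 − 0.5a_S.
Likewise for SteelPAC: a_S = 30.8 − 0.4a_G.
Solving the two reaction functions simultaneously: (1 − (−0.5)(−0.4))a_G = 29.5 − 0.5·30.8, so 0.8a_G = 14.1 and a_G = 17.625.
Then a_S = 30.8 − 0.4·17.625 = 23.75.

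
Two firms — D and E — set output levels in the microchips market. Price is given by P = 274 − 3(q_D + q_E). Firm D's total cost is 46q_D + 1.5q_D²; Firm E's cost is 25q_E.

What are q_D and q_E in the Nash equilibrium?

13.8, 34.6

Firm D's profit: π = q_D(274 − 3(q_D + q_E)) − 46q_D − 1.5q_D².
∂π/∂q_D = 228 − 9q_D − 3q_E = 0, so q_D = 76/3 − (1/3)q_E.
For E: ∂π/∂q_E = 249 − 6q_E − 3q_D = 0 ⇒ q_E = 41.5 − 0.5q_D.
Plugging q_E into D's best response: q_D = 76/3 − (1/3)(41.5 − 0.5q_D) ⇒ (5/6)q_D = 11.5, so q_D = 13.8.
Then q_E = 41.5 − 0.5·13.8 = 34.6.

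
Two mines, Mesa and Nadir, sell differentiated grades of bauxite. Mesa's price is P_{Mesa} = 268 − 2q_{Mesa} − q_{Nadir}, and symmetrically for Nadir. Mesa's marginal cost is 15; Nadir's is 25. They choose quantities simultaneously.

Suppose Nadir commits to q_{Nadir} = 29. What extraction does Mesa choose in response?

56

Mine Mesa's profit: π = q_{Mesa}(268 − 2q_{Mesa} − q_{Nadir}) − 15q_{Mesa}.
∂π/∂q_{Mesa} = 253 − 4q_{Mesa} − q_{Nadir} = 0 ⇒ q_{Mesa} = 63.25 − 0.25q_{Nadir}.
At q_{Nadir} = 29: q_{Mesa} = 63.25 − 0.25·29 = 56.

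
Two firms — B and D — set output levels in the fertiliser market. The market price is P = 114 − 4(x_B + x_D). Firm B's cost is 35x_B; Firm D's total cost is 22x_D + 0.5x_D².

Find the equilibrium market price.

Firm B's profit: π = x_B(114 − 4(x_B + x_D)) − 35x_B.
∂π/∂x_B = 79 − 8x_B − 4x_D = 0, so x_B = 9.875 − 0.5x_D.
For D: ∂π/∂x_D = 92 − 9x_D − 4x_B = 0 ⇒ x_D = 92/9 − (4/9)x_B.
Substituting the second reaction function into the first: x_B = 9.875 − 0.5(92/9 − (4/9)x_B), which gives (7/9)x_B = 343/72 ⇒ x_B = 6.125.
Then x_D = 92/9 − (4/9)·6.125 = 7.5.
Equilibrium price: P = 114 − 4·13.625 = 59.5.

59.5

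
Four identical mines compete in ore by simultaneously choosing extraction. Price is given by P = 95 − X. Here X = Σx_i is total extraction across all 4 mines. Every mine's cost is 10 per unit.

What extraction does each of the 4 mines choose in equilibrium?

A representative mine's profit is π_i = x_i(95 − X) − 10x_i, with X = x_i + Σ_{j≠i} x_j.
First-order condition: 85 − 2x_i − Σ_{j≠i} x_j = 0.
With identical mines, set every x_j = x: then 85 − 2x − 3x = 0, i.e. x = 85/5 = 17.

17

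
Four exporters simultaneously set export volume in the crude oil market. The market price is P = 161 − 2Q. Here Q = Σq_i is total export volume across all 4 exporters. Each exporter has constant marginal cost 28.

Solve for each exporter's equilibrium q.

A representative exporter's profit is π_i = q_i(161 − 2Q) − 28q_i, with Q = q_i + Σ_{j≠i} q_j.
First-order condition: 133 − 4q_i − 2Σ_{j≠i} q_j = 0.
With identical exporters, set every q_j = q: then 133 − 4q − 6q = 0, i.e. q = 133/10 = 13.3.

13.3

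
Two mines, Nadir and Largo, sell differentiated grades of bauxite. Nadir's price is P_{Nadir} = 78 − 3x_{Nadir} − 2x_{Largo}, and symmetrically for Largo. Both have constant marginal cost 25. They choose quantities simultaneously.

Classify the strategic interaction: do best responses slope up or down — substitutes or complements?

Mine Nadir's profit: π = x_{Nadir}(78 − 3x_{Nadir} − 2x_{Largo}) − 25x_{Nadir}.
∂π/∂x_{Nadir} = 53 − 6x_{Nadir} − 2x_{Largo} = 0 ⇒ x_{Nadir} = 53/6 − (1/3)x_{Largo}.
The best-response slope dx_{Nadir}/dx_{Largo} = −1/3 < 0: the reaction function is downward-sloping, so the choices are strategic substitutes.

strategic substitutes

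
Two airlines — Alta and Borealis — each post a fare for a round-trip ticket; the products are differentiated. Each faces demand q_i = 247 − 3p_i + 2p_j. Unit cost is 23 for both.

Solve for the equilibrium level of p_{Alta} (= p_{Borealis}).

Alta's profit: π = (p_{Alta} − 23)(247 − 3p_{Alta} + 2p_{Borealis}).
∂π/∂p_{Alta} = 316 − 6p_{Alta} + 2p_{Borealis} = 0 ⇒ p_{Alta} = 158/3 + (1/3)p_{Borealis}.
By symmetry p_{Borealis} = p_{Alta}; substituting into the reaction function, (2/3)p_{Alta} = 158/3 and p_{Alta} = 79.

79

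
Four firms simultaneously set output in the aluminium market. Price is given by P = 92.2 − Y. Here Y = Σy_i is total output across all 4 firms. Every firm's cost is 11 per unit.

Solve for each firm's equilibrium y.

A representative firm's profit is π_i = y_i(92.2 − Y) − 11y_i, with Y = y_i + Σ_{j≠i} y_j.
First-order condition: 81.2 − 2y_i − Σ_{j≠i} y_j = 0.
With identical firms, set every y_j = y: then 81.2 − 2y − 3y = 0, i.e. y = 81.2/5 = 16.24.

16.24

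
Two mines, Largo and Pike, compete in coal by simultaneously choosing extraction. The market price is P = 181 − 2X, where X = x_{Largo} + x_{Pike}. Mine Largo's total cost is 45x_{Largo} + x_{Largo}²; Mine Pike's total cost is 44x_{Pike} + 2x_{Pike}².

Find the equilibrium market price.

119

Mine Largo's profit: π = x_{Largo}(181 − 2(x_{Largo} + x_{Pike})) − 45x_{Largo} − x_{Largo}².
∂π/∂x_{Largo} = 136 − 6x_{Largo} − 2x_{Pike} = 0, so x_{Largo} = 68/3 − (1/3)x_{Pike}.
For Pike: ∂π/∂x_{Pike} = 137 − 8x_{Pike} − 2x_{Largo} = 0 ⇒ x_{Pike} = 17.125 − 0.25x_{Largo}.
Solving the two reaction functions simultaneously: (1 − (−1/3)(−0.25))x_{Largo} = 68/3 − (1/3)·17.125, so (11/12)x_{Largo} = 407/24 and x_{Largo} = 18.5.
Then x_{Pike} = 17.125 − 0.25·18.5 = 12.5.
Equilibrium price: P = 181 − 2·31 = 119.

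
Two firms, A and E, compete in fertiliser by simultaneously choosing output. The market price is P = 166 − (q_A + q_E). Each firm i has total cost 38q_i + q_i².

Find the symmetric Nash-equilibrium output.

Firm A's profit: π = q_A(166 − (q_A + q_E)) − 38q_A − q_A².
∂π/∂q_A = 128 − 4q_A − q_E = 0, so q_A = 32 − 0.25q_E.
The game is symmetric, so in equilibrium q_E = q_A: the reaction function gives 1.25q_A = 32, hence q_A = 25.6.

25.6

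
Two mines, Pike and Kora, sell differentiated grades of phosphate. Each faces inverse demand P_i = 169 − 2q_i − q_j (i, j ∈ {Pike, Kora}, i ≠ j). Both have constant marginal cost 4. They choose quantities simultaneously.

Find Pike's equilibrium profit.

2178

Mine Pike's profit: π = q_{Pike}(169 − 2q_{Pike} − q_{Kora}) − 4q_{Pike}.
∂π/∂q_{Pike} = 165 − 4q_{Pike} − q_{Kora} = 0 ⇒ q_{Pike} = 41.25 − 0.25q_{Kora}.
The game is symmetric, so in equilibrium q_{Kora} = q_{Pike}: the reaction function gives 1.25q_{Pike} = 41.25, hence q_{Pike} = 33.
P_{Pike} = 169 − 2·33 − 33 = 70.
Profit = (70 − 4)·33 = 2178.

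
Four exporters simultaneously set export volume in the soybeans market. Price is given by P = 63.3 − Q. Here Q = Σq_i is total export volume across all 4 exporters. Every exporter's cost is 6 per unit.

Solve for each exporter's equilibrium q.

11.46

A representative exporter's profit is π_i = q_i(63.3 − Q) − 6q_i, with Q = q_i + Σ_{j≠i} q_j.
First-order condition: 57.3 − 2q_i − Σ_{j≠i} q_j = 0.
With identical exporters, set every q_j = q: then 57.3 − 2q − 3q = 0, i.e. q = 57.3/5 = 11.46.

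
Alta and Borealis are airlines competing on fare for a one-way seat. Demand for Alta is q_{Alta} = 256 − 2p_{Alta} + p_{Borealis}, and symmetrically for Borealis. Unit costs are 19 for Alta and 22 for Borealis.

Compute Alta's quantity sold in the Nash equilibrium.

Alta's profit: π = (p_{Alta} − 19)(256 − 2p_{Alta} + p_{Borealis}).
∂π/∂p_{Alta} = 294 − 4p_{Alta} + p_{Borealis} = 0 ⇒ p_{Alta} = 73.5 + 0.25p_{Borealis}.
Similarly p_{Borealis} = 75 + 0.25p_{Alta}.
Substituting the second reaction function into the first: p_{Alta} = 73.5 + 0.25(75 + 0.25p_{Alta}), which gives 0.9375p_{Alta} = 92.25 ⇒ p_{Alta} = 98.4.
Then p_{Borealis} = 75 + 0.25·98.4 = 99.6.
q_{Alta} = 256 − 2·98.4 + 99.6 = 158.8.

158.8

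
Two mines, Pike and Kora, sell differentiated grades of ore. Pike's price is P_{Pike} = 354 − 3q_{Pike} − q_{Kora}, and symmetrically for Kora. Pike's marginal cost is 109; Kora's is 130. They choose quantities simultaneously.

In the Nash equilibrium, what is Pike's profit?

3802.08

Mine Pike's profit: π = q_{Pike}(354 − 3q_{Pike} − q_{Kora}) − 109q_{Pike}.
∂π/∂q_{Pike} = 245 − 6q_{Pike} − q_{Kora} = 0 ⇒ q_{Pike} = 245/6 − (1/6)q_{Kora}.
Similarly q_{Kora} = 112/3 − (1/6)q_{Pike}.
Plugging q_{Kora} into Pike's best response: q_{Pike} = 245/6 − (1/6)(112/3 − (1/6)q_{Pike}) ⇒ (35/36)q_{Pike} = 623/18, so q_{Pike} = 35.6.
Then q_{Kora} = 112/3 − (1/6)·35.6 = 31.4.
P_{Pike} = 354 − 3·35.6 − 31.4 = 215.8.
Profit = (215.8 − 109)·35.6 = 3802.08.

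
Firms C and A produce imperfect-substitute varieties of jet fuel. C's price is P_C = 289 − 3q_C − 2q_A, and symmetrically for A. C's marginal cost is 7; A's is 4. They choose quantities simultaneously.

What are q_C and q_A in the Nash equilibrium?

35.0625, 35.8125

Firm C's profit: π = q_C(289 − 3q_C − 2q_A) − 7q_C.
∂π/∂q_C = 282 − 6q_C − 2q_A = 0 ⇒ q_C = 47 − (1/3)q_A.
Similarly q_A = 47.5 − (1/3)q_C.
Solving the two reaction functions simultaneously: (1 − (−1/3)(−1/3))q_C = 47 − (1/3)·47.5, so (8/9)q_C = 187/6 and q_C = 35.0625.
Then q_A = 47.5 − (1/3)·35.0625 = 35.8125.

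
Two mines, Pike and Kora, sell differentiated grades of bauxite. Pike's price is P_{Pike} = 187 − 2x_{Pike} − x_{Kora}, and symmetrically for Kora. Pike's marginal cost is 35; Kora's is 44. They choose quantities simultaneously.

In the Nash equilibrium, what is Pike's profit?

1922

Mine Pike's profit: π = x_{Pike}(187 − 2x_{Pike} − x_{Kora}) − 35x_{Pike}.
∂π/∂x_{Pike} = 152 − 4x_{Pike} − x_{Kora} = 0 ⇒ x_{Pike} = 38 − 0.25x_{Kora}.
Similarly x_{Kora} = 35.75 − 0.25x_{Pike}.
Solving the two reaction functions simultaneously: (1 − (−0.25)(−0.25))x_{Pike} = 38 − 0.25·35.75, so 0.9375x_{Pike} = 29.0625 and x_{Pike} = 31.
Then x_{Kora} = 35.75 − 0.25·31 = 28.
P_{Pike} = 187 − 2·31 − 28 = 97.
Profit = (97 − 35)·31 = 1922.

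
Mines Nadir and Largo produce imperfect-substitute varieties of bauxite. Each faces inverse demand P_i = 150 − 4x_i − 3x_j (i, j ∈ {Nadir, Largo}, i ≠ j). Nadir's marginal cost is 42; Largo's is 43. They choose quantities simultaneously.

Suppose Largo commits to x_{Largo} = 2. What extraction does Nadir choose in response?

Mine Nadir's profit: π = x_{Nadir}(150 − 4x_{Nadir} − 3x_{Largo}) − 42x_{Nadir}.
∂π/∂x_{Nadir} = 108 − 8x_{Nadir} − 3x_{Largo} = 0 ⇒ x_{Nadir} = 13.5 − 0.375x_{Largo}.
At x_{Largo} = 2: x_{Nadir} = 13.5 − 0.375·2 = 12.75.

12.75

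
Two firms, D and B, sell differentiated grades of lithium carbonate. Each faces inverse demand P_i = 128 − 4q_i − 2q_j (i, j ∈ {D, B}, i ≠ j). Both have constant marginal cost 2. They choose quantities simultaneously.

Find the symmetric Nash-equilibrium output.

12.6

Firm D's profit: π = q_D(128 − 4q_D − 2q_B) − 2q_D.
∂π/∂q_D = 126 − 8q_D − 2q_B = 0 ⇒ q_D = 15.75 − 0.25q_B.
By symmetry q_B = q_D; substituting into the reaction function, 1.25q_D = 15.75 and q_D = 12.6.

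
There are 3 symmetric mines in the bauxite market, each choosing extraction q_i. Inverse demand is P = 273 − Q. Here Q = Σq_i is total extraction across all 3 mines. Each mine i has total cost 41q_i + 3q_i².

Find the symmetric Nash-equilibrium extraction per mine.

23.2

A representative mine's profit is π_i = q_i(273 − Q) − 41q_i − 3q_i², with Q = q_i + Σ_{j≠i} q_j.
First-order condition: 232 − 8q_i − Σ_{j≠i} q_j = 0.
In a symmetric equilibrium every mine chooses the same q, so Σ_{j≠i} q_j = 2q. The condition becomes 232 − 10q = 0, giving q = 232/10 = 23.2.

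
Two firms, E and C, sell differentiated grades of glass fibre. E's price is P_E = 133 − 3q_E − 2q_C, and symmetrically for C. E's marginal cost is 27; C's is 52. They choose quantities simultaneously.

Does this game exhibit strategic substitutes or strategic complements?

strategic substitutes

Firm E's profit: π = q_E(133 − 3q_E − 2q_C) − 27q_E.
∂π/∂q_E = 106 − 6q_E − 2q_C = 0 ⇒ q_E = 53/3 − (1/3)q_C.
The best-response slope dq_E/dq_C = −1/3 < 0: the reaction function is downward-sloping, so the choices are strategic substitutes.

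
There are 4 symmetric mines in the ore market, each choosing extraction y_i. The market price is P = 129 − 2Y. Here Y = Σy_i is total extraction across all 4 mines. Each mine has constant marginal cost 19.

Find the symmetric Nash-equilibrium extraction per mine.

11

A representative mine's profit is π_i = y_i(129 − 2Y) − 19y_i, with Y = y_i + Σ_{j≠i} y_j.
First-order condition: 110 − 4y_i − 2Σ_{j≠i} y_j = 0.
In a symmetric equilibrium every mine chooses the same y, so Σ_{j≠i} y_j = 3y. The condition becomes 110 − 10y = 0, giving y = 110/10 = 11.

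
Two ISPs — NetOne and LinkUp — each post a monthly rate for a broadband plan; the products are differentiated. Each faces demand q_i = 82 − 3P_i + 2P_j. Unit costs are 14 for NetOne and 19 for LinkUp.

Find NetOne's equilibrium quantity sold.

NetOne's profit: π = (P_{NetOne} − 14)(82 − 3P_{NetOne} + 2P_{LinkUp}).
∂π/∂P_{NetOne} = 124 − 6P_{NetOne} + 2P_{LinkUp} = 0 ⇒ P_{NetOne} = 62/3 + (1/3)P_{LinkUp}.
Similarly P_{LinkUp} = 139/6 + (1/3)P_{NetOne}.
Solving the two reaction functions simultaneously: (1 − (1/3)(1/3))P_{NetOne} = 62/3 + (1/3)·(139/6), so (8/9)P_{NetOne} = 511/18 and P_{NetOne} = 31.9375.
Then P_{LinkUp} = 139/6 + (1/3)·31.9375 = 33.8125.
q_{NetOne} = 82 − 3·31.9375 + 2·33.8125 = 53.8125.

53.8125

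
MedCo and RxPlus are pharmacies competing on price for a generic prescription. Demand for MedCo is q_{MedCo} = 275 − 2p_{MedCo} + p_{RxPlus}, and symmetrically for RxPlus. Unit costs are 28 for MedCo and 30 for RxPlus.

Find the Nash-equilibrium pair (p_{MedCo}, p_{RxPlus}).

110.6, 111.4

MedCo's profit: π = (p_{MedCo} − 28)(275 − 2p_{MedCo} + p_{RxPlus}).
∂π/∂p_{MedCo} = 331 − 4p_{MedCo} + p_{RxPlus} = 0 ⇒ p_{MedCo} = 82.75 + 0.25p_{RxPlus}.
Similarly p_{RxPlus} = 83.75 + 0.25p_{MedCo}.
Plugging p_{RxPlus} into MedCo's best response: p_{MedCo} = 82.75 + 0.25(83.75 + 0.25p_{MedCo}) ⇒ 0.9375p_{MedCo} = 103.6875, so p_{MedCo} = 110.6.
Then p_{RxPlus} = 83.75 + 0.25·110.6 = 111.4.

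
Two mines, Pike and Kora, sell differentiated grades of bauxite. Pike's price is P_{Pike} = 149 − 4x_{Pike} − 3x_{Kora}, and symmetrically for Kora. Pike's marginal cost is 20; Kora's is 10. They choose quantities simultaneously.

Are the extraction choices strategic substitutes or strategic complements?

Mine Pike's profit: π = x_{Pike}(149 − 4x_{Pike} − 3x_{Kora}) − 20x_{Pike}.
∂π/∂x_{Pike} = 129 − 8x_{Pike} − 3x_{Kora} = 0 ⇒ x_{Pike} = 16.125 − 0.375x_{Kora}.
The best-response slope dx_{Pike}/dx_{Kora} = −0.375 < 0: the reaction function is downward-sloping, so the choices are strategic substitutes.

strategic substitutes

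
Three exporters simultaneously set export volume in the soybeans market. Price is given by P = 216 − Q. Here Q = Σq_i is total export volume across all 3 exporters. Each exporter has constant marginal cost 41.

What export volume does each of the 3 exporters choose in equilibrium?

43.75

A representative exporter's profit is π_i = q_i(216 − Q) − 41q_i, with Q = q_i + Σ_{j≠i} q_j.
First-order condition: 175 − 2q_i − Σ_{j≠i} q_j = 0.
Imposing symmetry (q_j = q for all j) turns Σ_{j≠i} q_j into 2q, so 175 = 4q and q = 43.75.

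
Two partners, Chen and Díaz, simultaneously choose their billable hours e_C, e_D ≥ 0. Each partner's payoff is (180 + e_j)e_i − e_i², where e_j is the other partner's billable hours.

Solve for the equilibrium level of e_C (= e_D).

180

Chen's payoff is (180 + e_D)e_C − e_C².
∂π/∂e_C = 180 + e_D − 2e_C = 0, so e_C = 90 + 0.5e_D.
Setting e_C = e_D in the reaction function: e_C = 90 + 0.5e_C, so e_C = 90 / 0.5 = 180.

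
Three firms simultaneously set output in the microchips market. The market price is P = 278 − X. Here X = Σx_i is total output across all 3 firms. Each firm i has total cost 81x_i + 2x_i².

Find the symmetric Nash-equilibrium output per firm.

24.625

A representative firm's profit is π_i = x_i(278 − X) − 81x_i − 2x_i², with X = x_i + Σ_{j≠i} x_j.
First-order condition: 197 − 6x_i − Σ_{j≠i} x_j = 0.
With identical firms, set every x_j = x: then 197 − 6x − 2x = 0, i.e. x = 197/8 = 24.625.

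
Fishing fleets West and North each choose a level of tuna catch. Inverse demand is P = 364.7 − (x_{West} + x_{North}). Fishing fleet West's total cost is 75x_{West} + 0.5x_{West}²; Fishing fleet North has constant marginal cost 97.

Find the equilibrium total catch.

Fishing fleet West's profit: π = x_{West}(364.7 − (x_{West} + x_{North})) − 75x_{West} − 0.5x_{West}².
∂π/∂x_{West} = 289.7 − 3x_{West} − x_{North} = 0, so x_{West} = 2897/30 − (1/3)x_{North}.
For North: ∂π/∂x_{North} = 267.7 − 2x_{North} − x_{West} = 0 ⇒ x_{North} = 133.85 − 0.5x_{West}.
Solving the two reaction functions simultaneously: (1 − (−1/3)(−0.5))x_{West} = 2897/30 − (1/3)·133.85, so (5/6)x_{West} = 51.95 and x_{West} = 62.34.
Then x_{North} = 133.85 − 0.5·62.34 = 102.68.
Total catch: 62.34 + 102.68 = 165.02.

165.02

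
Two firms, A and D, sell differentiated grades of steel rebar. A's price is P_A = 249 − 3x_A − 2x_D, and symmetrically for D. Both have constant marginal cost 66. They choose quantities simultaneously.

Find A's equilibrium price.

134.625

Firm A's profit: π = x_A(249 − 3x_A − 2x_D) − 66x_A.
∂π/∂x_A = 183 − 6x_A − 2x_D = 0 ⇒ x_A = 30.5 − (1/3)x_D.
By symmetry x_D = x_A; substituting into the reaction function, (4/3)x_A = 30.5 and x_A = 22.875.
P_A = 249 − 3·22.875 − 2·22.875 = 134.625.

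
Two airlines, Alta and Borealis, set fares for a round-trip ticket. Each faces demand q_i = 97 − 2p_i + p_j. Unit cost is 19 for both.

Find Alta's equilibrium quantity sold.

Alta's profit: π = (p_{Alta} − 19)(97 − 2p_{Alta} + p_{Borealis}).
∂π/∂p_{Alta} = 135 − 4p_{Alta} + p_{Borealis} = 0 ⇒ p_{Alta} = 33.75 + 0.25p_{Borealis}.
Setting p_{Alta} = p_{Borealis} in the reaction function: p_{Alta} = 33.75 + 0.25p_{Alta}, so p_{Alta} = 33.75 / 0.75 = 45.
q_{Alta} = 97 − 2·45 + 45 = 52.

52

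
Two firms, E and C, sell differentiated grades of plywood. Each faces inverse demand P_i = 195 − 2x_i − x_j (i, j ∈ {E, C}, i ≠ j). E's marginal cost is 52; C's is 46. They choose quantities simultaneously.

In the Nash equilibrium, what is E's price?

Firm E's profit: π = x_E(195 − 2x_E − x_C) − 52x_E.
∂π/∂x_E = 143 − 4x_E − x_C = 0 ⇒ x_E = 35.75 − 0.25x_C.
Similarly x_C = 37.25 − 0.25x_E.
Solving the two reaction functions simultaneously: (1 − (−0.25)(−0.25))x_E = 35.75 − 0.25·37.25, so 0.9375x_E = 26.4375 and x_E = 28.2.
Then x_C = 37.25 − 0.25·28.2 = 30.2.
P_E = 195 − 2·28.2 − 30.2 = 108.4.

108.4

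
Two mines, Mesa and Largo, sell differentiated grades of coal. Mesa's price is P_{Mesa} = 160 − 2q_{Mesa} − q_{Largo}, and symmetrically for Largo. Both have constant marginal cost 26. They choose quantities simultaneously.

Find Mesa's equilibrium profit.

Mine Mesa's profit: π = q_{Mesa}(160 − 2q_{Mesa} − q_{Largo}) − 26q_{Mesa}.
∂π/∂q_{Mesa} = 134 − 4q_{Mesa} − q_{Largo} = 0 ⇒ q_{Mesa} = 33.5 − 0.25q_{Largo}.
Setting q_{Mesa} = q_{Largo} in the reaction function: q_{Mesa} = 33.5 − 0.25q_{Mesa}, so q_{Mesa} = 33.5 / 1.25 = 26.8.
P_{Mesa} = 160 − 2·26.8 − 26.8 = 79.6.
Profit = (79.6 − 26)·26.8 = 1436.48.

1436.48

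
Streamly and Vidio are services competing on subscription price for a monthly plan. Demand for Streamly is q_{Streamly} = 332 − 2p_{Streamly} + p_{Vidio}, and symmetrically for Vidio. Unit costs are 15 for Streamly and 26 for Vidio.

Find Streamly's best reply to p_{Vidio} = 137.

124.75

Streamly's profit: π = (p_{Streamly} − 15)(332 − 2p_{Streamly} + p_{Vidio}).
∂π/∂p_{Streamly} = 362 − 4p_{Streamly} + p_{Vidio} = 0 ⇒ p_{Streamly} = 90.5 + 0.25p_{Vidio}.
At p_{Vidio} = 137: p_{Streamly} = 90.5 + 0.25·137 = 124.75.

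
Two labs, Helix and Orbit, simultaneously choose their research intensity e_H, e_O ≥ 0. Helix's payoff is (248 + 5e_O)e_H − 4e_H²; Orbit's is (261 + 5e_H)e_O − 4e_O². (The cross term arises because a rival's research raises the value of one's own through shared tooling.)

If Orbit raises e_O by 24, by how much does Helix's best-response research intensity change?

15

Expanding Helix's payoff: 248e_H + 5e_Oe_H − 4e_H².
∂π/∂e_H = 248 + 5e_O − 8e_H = 0, so e_H = 31 + 0.625e_O.
The reaction-function slope is 0.625, so a 24-unit rise in e_O moves e_H by 0.625 × 24 = 15. Helix's best response rises — the actions are strategic complements.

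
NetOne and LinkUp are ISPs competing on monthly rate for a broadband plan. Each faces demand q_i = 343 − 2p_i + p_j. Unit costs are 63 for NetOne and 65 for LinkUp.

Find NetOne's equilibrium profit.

17521.92

NetOne's profit: π = (p_{NetOne} − 63)(343 − 2p_{NetOne} + p_{LinkUp}).
∂π/∂p_{NetOne} = 469 − 4p_{NetOne} + p_{LinkUp} = 0 ⇒ p_{NetOne} = 117.25 + 0.25p_{LinkUp}.
Similarly p_{LinkUp} = 118.25 + 0.25p_{NetOne}.
Solving the two reaction functions simultaneously: (1 − (0.25)(0.25))p_{NetOne} = 117.25 + 0.25·118.25, so 0.9375p_{NetOne} = 146.8125 and p_{NetOne} = 156.6.
Then p_{LinkUp} = 118.25 + 0.25·156.6 = 157.4.
q_{NetOne} = 343 − 2·156.6 + 157.4 = 187.2.
Profit = (156.6 − 63)·187.2 = 17521.92.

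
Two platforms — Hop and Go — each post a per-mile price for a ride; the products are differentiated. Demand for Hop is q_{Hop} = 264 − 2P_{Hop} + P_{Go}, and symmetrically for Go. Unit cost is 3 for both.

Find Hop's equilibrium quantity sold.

Hop's profit: π = (P_{Hop} − 3)(264 − 2P_{Hop} + P_{Go}).
∂π/∂P_{Hop} = 270 − 4P_{Hop} + P_{Go} = 0 ⇒ P_{Hop} = 67.5 + 0.25P_{Go}.
Setting P_{Hop} = P_{Go} in the reaction function: P_{Hop} = 67.5 + 0.25P_{Hop}, so P_{Hop} = 67.5 / 0.75 = 90.
q_{Hop} = 264 − 2·90 + 90 = 174.

174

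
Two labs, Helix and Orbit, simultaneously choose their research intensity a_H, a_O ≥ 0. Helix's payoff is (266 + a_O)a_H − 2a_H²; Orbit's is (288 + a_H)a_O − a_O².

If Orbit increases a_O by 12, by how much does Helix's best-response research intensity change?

Expanding Helix's payoff: 266a_H + a_Oa_H − 2a_H².
∂π/∂a_H = 266 + a_O − 4a_H = 0, so a_H = 66.5 + 0.25a_O.
The reaction-function slope is 0.25, so a 12-unit rise in a_O moves a_H by 0.25 × 12 = 3. Helix's best response rises — the actions are strategic complements.

3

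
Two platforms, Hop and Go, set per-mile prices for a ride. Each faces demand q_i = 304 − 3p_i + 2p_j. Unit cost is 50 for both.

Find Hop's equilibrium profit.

Hop's profit: π = (p_{Hop} − 50)(304 − 3p_{Hop} + 2p_{Go}).
∂π/∂p_{Hop} = 454 − 6p_{Hop} + 2p_{Go} = 0 ⇒ p_{Hop} = 227/3 + (1/3)p_{Go}.
By symmetry p_{Go} = p_{Hop}; substituting into the reaction function, (2/3)p_{Hop} = 227/3 and p_{Hop} = 113.5.
q_{Hop} = 304 − 3·113.5 + 2·113.5 = 190.5.
Profit = (113.5 − 50)·190.5 = 12096.75.

12096.75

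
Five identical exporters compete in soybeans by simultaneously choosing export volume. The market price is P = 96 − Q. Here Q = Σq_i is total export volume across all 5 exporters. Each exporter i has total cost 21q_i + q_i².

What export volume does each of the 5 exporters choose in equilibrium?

A representative exporter's profit is π_i = q_i(96 − Q) − 21q_i − q_i², with Q = q_i + Σ_{j≠i} q_j.
First-order condition: 75 − 4q_i − Σ_{j≠i} q_j = 0.
In a symmetric equilibrium every exporter chooses the same q, so Σ_{j≠i} q_j = 4q. The condition becomes 75 − 8q = 0, giving q = 75/8 = 9.375.

9.375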